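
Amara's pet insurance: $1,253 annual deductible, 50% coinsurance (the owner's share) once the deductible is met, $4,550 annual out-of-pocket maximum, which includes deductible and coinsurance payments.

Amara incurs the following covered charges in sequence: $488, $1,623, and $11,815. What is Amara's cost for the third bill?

$2,868

#1 ($488): all of it applies to the deductible. Cost to owner: $488. OOP to date $488.
#2 ($1,623): $765 to deductible, leaving $858; coinsurance $858 × 50% = $429. Owner pays $1,194; OOP now $1,682.
#3 ($11,815): deductible already satisfied, so owner's share is 50% × $11,815 = $5,907.50. OOP would hit $7,589.50 > $4,550, so the cap limits the owner to $4,550 − $1,682 = $2,868.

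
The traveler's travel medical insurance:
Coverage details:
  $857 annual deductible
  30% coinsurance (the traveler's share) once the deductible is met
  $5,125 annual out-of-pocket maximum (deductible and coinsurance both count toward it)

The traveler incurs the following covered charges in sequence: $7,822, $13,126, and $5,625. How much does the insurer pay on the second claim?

$10,947.50

#1 ($7,822): $857 to deductible, leaving $6,965; 30% of $6,965 = $2,089.50. Traveler pays $2,946.50; OOP now $2,946.50. Insurer: $7,822 − $2,946.50 = $4,875.50.
#2 ($13,126): deductible already satisfied, so traveler's share is 30% × $13,126 = $3,937.80. OOP would hit $6,884.30 > $5,125, so the cap limits the traveler to $5,125 − $2,946.50 = $2,178.50. Insurer: $13,126 − $2,178.50 = $10,947.50.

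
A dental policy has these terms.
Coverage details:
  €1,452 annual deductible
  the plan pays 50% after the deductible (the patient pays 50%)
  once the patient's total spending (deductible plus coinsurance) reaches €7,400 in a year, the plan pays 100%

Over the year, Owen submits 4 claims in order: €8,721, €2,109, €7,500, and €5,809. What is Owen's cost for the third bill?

€1,259

Bill 1, €8,721: €1,452 to deductible, leaving €7,269; patient's 50% is €3,634.50. Patient owes €5,086.50 (running OOP €5,086.50).
Bill 2, €2,109: deductible met; 50% of €2,109 = €1,054.50. Cost to patient: €1,054.50. OOP to date €6,141.
Bill 3, €7,500: 50% coinsurance on €7,500 = €3,750. Adding that to €6,141 gives €9,891, past the €7,400 cap; patient pays only €7,400 − €6,141 = €1,259.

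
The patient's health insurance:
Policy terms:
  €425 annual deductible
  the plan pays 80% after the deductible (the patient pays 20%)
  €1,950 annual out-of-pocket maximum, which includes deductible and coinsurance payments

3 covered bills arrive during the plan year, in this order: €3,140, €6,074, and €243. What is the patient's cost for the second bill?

€982

Claim 1 (€3,140): deductible takes €425, €2,715 remains; coinsurance €2,715 × 20% = €543. Patient owes €968 (running OOP €968).
Claim 2 (€6,074): 20% coinsurance on €6,074 = €1,214.80. Adding that to €968 gives €2,182.80, past the €1,950 cap; patient pays only €1,950 − €968 = €982.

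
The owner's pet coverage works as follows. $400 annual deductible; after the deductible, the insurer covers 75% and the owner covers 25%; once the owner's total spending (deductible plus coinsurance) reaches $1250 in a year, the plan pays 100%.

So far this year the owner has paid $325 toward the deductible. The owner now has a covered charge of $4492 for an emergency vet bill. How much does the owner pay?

$925

Remaining deductible: $400 − $325 = $75.
The remaining $4417 (= $4492 − $75) moves to coinsurance.
25% of $4417 = $1104.25 falls to the owner.
So the owner owes $75 + $1104.25 = $1179.25 before any cap.
That would bring total out-of-pocket to $1504.25, past the $1250 cap. The owner is capped at $1250 − $325 = $925 on this claim.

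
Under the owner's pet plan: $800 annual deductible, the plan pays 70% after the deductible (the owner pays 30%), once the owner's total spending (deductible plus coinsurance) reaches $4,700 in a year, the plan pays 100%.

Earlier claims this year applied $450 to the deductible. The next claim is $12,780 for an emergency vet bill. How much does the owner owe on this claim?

Deductible still to meet: $800 − $450 = $350.
The remaining $12,430 (= $12,780 − $350) moves to coinsurance.
Coinsurance: $12,430 × 30% = $3,729.
That puts the owner's cost at $350 + $3,729 = $4,079 before any cap.
Cumulative spending $450 + $4,079 = $4,529 stays under the $4,700 maximum.

$4,079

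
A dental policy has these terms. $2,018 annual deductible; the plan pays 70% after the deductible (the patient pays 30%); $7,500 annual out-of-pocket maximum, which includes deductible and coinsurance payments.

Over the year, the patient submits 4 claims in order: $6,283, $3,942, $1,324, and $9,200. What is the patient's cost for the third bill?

Claim 1 ($6,283): $2,018 to deductible, leaving $4,265; patient's 30% is $1,279.50. Patient owes $3,297.50 (running OOP $3,297.50).
Claim 2 ($3,942): 30% coinsurance on $3,942 = $1,182.60. Patient pays $1,182.60; OOP now $4,480.10.
Claim 3 ($1,324): deductible already satisfied, so patient's share is 30% × $1,324 = $397.20. Cost to patient: $397.20. OOP to date $4,877.30.

$397.20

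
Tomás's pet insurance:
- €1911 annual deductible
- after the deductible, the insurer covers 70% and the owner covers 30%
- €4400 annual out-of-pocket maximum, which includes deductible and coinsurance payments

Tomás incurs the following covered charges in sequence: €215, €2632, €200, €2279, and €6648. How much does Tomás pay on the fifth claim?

Bill 1, €215: fully absorbed by the deductible. Owner owes €215 (running OOP €215).
Bill 2, €2632: €1696 finishes the deductible; €936 goes to coinsurance; coinsurance €936 × 30% = €280.80. Owner owes €1976.80 (running OOP €2191.80).
Bill 3, €200: deductible already satisfied, so owner's share is 30% × €200 = €60. Owner pays €60; OOP now €2251.80.
Bill 4, €2279: deductible already satisfied, so owner's share is 30% × €2279 = €683.70. Owner pays €683.70; OOP now €2935.50.
Bill 5, €6648: 30% coinsurance on €6648 = €1994.40. That would push OOP to €4929.90, over the €4400 cap, so owner pays €4400 − €2935.50 = €1464.50.

€1464.50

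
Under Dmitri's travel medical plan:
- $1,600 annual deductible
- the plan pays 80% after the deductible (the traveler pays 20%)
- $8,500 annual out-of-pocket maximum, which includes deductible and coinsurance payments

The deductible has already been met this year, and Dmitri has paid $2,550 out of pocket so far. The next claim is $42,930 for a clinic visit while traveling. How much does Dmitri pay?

$5,950

The deductible is already satisfied, so the full bill goes to coinsurance.
Traveler's 20% share of $42,930 is $8,586.
Year-to-date out-of-pocket would reach $2,550 + $8,586 = $11,136, above the $8,500 maximum, so the traveler pays only $8,500 − $2,550 = $5,950.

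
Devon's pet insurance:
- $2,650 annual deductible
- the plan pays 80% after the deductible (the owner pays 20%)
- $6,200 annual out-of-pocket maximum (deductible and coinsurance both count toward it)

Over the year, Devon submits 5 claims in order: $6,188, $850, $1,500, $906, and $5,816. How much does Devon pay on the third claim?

$300

Bill 1, $6,188: $2,650 finishes the deductible; $3,538 goes to coinsurance; coinsurance $3,538 × 20% = $707.60. Owner owes $3,357.60 (running OOP $3,357.60).
Bill 2, $850: 20% coinsurance on $850 = $170. Cost to owner: $170. OOP to date $3,527.60.
Bill 3, $1,500: 20% coinsurance on $1,500 = $300. Owner owes $300 (running OOP $3,827.60).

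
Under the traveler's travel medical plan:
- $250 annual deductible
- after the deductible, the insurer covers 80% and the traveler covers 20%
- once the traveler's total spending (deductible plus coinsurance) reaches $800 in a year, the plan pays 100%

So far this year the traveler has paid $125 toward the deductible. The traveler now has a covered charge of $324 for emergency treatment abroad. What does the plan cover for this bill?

$125 of the $250 deductible is already met, leaving $125.
After the $125 deductible portion, $324 − $125 = $199 is subject to coinsurance.
Coinsurance: $199 × 20% = $39.80.
Traveler responsibility before any cap: $125 + $39.80 = $164.80.
Cumulative spending $125 + $164.80 = $289.80 stays under the $800 maximum.
The insurer covers the remainder: $324 − $164.80 = $159.20.

$159.20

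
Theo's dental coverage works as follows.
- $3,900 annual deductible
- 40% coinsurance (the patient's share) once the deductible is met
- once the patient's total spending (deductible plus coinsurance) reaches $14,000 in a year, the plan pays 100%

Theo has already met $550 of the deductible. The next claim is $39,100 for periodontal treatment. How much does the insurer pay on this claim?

$25,650

$550 of the $3,900 deductible is already met, leaving $3,350.
After the $3,350 deductible portion, $39,100 − $3,350 = $35,750 is subject to coinsurance.
Patient's 40% share of $35,750 is $14,300.
That puts the patient's cost at $3,350 + $14,300 = $17,650 before any cap.
Year-to-date out-of-pocket would reach $550 + $17,650 = $18,200, above the $14,000 maximum, so the patient pays only $14,000 − $550 = $13,450.
Insurer pays the balance: $39,100 − $13,450 = $25,650.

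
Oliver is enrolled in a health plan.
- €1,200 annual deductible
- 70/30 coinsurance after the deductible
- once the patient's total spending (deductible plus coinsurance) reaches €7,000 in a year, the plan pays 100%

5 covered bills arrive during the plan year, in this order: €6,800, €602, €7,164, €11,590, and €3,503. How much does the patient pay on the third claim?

€2,149.20

Claim 1 (€6,800): deductible takes €1,200, €5,600 remains; patient's 30% is €1,680. Patient owes €2,880 (running OOP €2,880).
Claim 2 (€602): deductible already satisfied, so patient's share is 30% × €602 = €180.60. Cost to patient: €180.60. OOP to date €3,060.60.
Claim 3 (€7,164): deductible already satisfied, so patient's share is 30% × €7,164 = €2,149.20. Patient owes €2,149.20 (running OOP €5,209.80).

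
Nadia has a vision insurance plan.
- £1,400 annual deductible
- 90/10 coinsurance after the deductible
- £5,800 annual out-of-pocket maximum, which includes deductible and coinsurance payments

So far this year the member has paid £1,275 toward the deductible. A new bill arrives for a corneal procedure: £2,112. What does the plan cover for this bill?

£1,788.30

£1,275 of the £1,400 deductible is already met, leaving £125.
The remaining £1,987 (= £2,112 − £125) moves to coinsurance.
10% of £1,987 = £198.70 falls to the member.
That puts the member's cost at £125 + £198.70 = £323.70 before any cap.
Year-to-date out-of-pocket becomes £1,275 + £323.70 = £1,598.70, still under the £5,800 maximum, so no cap applies.
Insurer pays the balance: £2,112 − £323.70 = £1,788.30.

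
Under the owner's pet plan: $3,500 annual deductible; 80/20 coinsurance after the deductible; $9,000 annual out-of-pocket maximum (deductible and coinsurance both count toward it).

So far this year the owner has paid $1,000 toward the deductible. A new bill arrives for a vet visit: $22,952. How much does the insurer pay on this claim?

Remaining deductible: $3,500 − $1,000 = $2,500.
The remaining $20,452 (= $22,952 − $2,500) moves to coinsurance.
Owner's 20% share of $20,452 is $4,090.40.
So the owner owes $2,500 + $4,090.40 = $6,590.40 before any cap.
Cumulative spending $1,000 + $6,590.40 = $7,590.40 stays under the $9,000 maximum.
The plan picks up $22,952 − $6,590.40 = $16,361.60.

$16,361.60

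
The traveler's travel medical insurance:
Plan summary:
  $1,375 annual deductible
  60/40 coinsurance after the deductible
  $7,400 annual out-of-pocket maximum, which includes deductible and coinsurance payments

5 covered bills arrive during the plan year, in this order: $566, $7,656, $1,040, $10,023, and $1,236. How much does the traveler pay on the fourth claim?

$2,870.20

Bill 1, $566: fully absorbed by the deductible. Traveler owes $566 (running OOP $566).
Bill 2, $7,656: deductible takes $809, $6,847 remains; traveler's 40% is $2,738.80. Traveler pays $3,547.80; OOP now $4,113.80.
Bill 3, $1,040: deductible already satisfied, so traveler's share is 40% × $1,040 = $416. Traveler pays $416; OOP now $4,529.80.
Bill 4, $10,023: 40% coinsurance on $10,023 = $4,009.20. OOP would hit $8,539 > $7,400, so the cap limits the traveler to $7,400 − $4,529.80 = $2,870.20.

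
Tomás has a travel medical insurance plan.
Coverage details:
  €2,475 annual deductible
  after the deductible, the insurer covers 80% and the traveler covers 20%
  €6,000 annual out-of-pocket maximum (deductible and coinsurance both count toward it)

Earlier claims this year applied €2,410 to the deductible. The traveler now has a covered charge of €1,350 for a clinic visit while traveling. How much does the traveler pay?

Remaining deductible: €2,475 − €2,410 = €65.
The remaining €1,285 (= €1,350 − €65) moves to coinsurance.
Coinsurance: €1,285 × 20% = €257.
That puts the traveler's cost at €65 + €257 = €322 before any cap.
Year-to-date out-of-pocket becomes €2,410 + €322 = €2,732, still under the €6,000 maximum, so no cap applies.

€322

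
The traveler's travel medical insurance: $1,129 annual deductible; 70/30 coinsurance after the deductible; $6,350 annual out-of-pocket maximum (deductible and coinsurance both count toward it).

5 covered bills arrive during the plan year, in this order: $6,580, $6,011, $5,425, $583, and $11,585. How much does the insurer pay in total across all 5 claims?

$23,834

Claim 1 ($6,580): $1,129 to deductible, leaving $5,451; traveler's 30% is $1,635.30. Cost to traveler: $2,764.30. OOP to date $2,764.30. Plan pays $6,580 − $2,764.30 = $3,815.70.
Claim 2 ($6,011): 30% coinsurance on $6,011 = $1,803.30. Cost to traveler: $1,803.30. OOP to date $4,567.60. Plan pays $6,011 − $1,803.30 = $4,207.70.
Claim 3 ($5,425): deductible already satisfied, so traveler's share is 30% × $5,425 = $1,627.50. Traveler owes $1,627.50 (running OOP $6,195.10). Insurer: $5,425 − $1,627.50 = $3,797.50.
Claim 4 ($583): 30% coinsurance on $583 = $174.90. OOP would hit $6,370 > $6,350, so the cap limits the traveler to $6,350 − $6,195.10 = $154.90. Plan pays $583 − $154.90 = $428.10.
Claim 5 ($11,585): deductible already satisfied, so traveler's share is 30% × $11,585 = $3,475.50. OOP would hit $9,825.50 > $6,350, so the cap limits the traveler to $6,350 − $6,350 = $0. Plan pays $11,585 − $0 = $11,585.
Insurer total = bills − traveler's total = $30,184 − $6,350 = $23,834.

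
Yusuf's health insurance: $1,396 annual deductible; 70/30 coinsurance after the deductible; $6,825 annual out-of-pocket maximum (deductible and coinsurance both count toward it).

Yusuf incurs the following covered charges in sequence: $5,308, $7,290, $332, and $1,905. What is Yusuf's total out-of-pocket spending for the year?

Bill 1, $5,308: deductible takes $1,396, $3,912 remains; coinsurance $3,912 × 30% = $1,173.60. Patient owes $2,569.60 (running OOP $2,569.60).
Bill 2, $7,290: 30% coinsurance on $7,290 = $2,187. Patient pays $2,187; OOP now $4,756.60.
Bill 3, $332: deductible already satisfied, so patient's share is 30% × $332 = $99.60. Patient owes $99.60 (running OOP $4,856.20).
Bill 4, $1,905: deductible already satisfied, so patient's share is 30% × $1,905 = $571.50. Cost to patient: $571.50. OOP to date $5,427.70.
Summing the patient's payments: $2,569.60 + $2,187 + $99.60 + $571.50 = $5,427.70.

$5,427.70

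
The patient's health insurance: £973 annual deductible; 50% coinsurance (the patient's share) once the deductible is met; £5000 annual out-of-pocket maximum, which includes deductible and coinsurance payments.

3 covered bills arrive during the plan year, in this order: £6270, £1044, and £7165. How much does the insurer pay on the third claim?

Claim 1 — £6270: £973 to deductible, leaving £5297; patient's 50% is £2648.50. Cost to patient: £3621.50. OOP to date £3621.50. Plan pays £6270 − £3621.50 = £2648.50.
Claim 2 — £1044: deductible met; 50% of £1044 = £522. Patient owes £522 (running OOP £4143.50). Plan pays £1044 − £522 = £522.
Claim 3 — £7165: deductible met; 50% of £7165 = £3582.50. OOP would hit £7726 > £5000, so the cap limits the patient to £5000 − £4143.50 = £856.50. Insurer: £7165 − £856.50 = £6308.50.

£6308.50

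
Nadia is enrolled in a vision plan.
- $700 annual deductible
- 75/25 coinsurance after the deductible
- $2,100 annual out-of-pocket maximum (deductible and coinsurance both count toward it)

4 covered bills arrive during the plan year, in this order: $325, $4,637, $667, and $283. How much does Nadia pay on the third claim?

#1 ($325): entire amount goes to the deductible. Member owes $325 (running OOP $325).
#2 ($4,637): $375 finishes the deductible; $4,262 goes to coinsurance; coinsurance $4,262 × 25% = $1,065.50. Member pays $1,440.50; OOP now $1,765.50.
#3 ($667): deductible already satisfied, so member's share is 25% × $667 = $166.75. Cost to member: $166.75. OOP to date $1,932.25.

$166.75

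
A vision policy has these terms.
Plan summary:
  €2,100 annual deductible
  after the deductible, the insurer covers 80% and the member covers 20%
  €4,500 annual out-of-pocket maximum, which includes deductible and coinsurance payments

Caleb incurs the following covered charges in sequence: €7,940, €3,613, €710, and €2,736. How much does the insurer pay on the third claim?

€568

Bill 1, €7,940: deductible takes €2,100, €5,840 remains; 20% of €5,840 = €1,168. Member owes €3,268 (running OOP €3,268). Plan pays €7,940 − €3,268 = €4,672.
Bill 2, €3,613: deductible already satisfied, so member's share is 20% × €3,613 = €722.60. Cost to member: €722.60. OOP to date €3,990.60. Insurer: €3,613 − €722.60 = €2,890.40.
Bill 3, €710: deductible met; 20% of €710 = €142. Cost to member: €142. OOP to date €4,132.60. Insurer: €710 − €142 = €568.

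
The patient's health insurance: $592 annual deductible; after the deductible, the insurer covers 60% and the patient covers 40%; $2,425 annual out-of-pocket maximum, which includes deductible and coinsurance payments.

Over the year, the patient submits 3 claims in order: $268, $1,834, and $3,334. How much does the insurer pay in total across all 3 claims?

#1 ($268): entire amount goes to the deductible. Cost to patient: $268. OOP to date $268. Insurer: $268 − $268 = $0.
#2 ($1,834): deductible takes $324, $1,510 remains; 40% of $1,510 = $604. Patient pays $928; OOP now $1,196. Plan pays $1,834 − $928 = $906.
#3 ($3,334): deductible met; 40% of $3,334 = $1,333.60. That would push OOP to $2,529.60, over the $2,425 cap, so patient pays $2,425 − $1,196 = $1,229. Insurer: $3,334 − $1,229 = $2,105.
Insurer total: $0 + $906 + $2,105 = $3,011.

$3,011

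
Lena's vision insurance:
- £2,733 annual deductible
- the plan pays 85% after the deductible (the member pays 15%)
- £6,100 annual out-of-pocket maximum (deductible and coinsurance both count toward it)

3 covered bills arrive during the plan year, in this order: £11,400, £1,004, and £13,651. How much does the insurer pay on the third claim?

£11,734.65

#1 (£11,400): £2,733 finishes the deductible; £8,667 goes to coinsurance; member's 15% is £1,300.05. Member pays £4,033.05; OOP now £4,033.05. Plan pays £11,400 − £4,033.05 = £7,366.95.
#2 (£1,004): deductible already satisfied, so member's share is 15% × £1,004 = £150.60. Cost to member: £150.60. OOP to date £4,183.65. Insurer: £1,004 − £150.60 = £853.40.
#3 (£13,651): deductible already satisfied, so member's share is 15% × £13,651 = £2,047.65. OOP would hit £6,231.30 > £6,100, so the cap limits the member to £6,100 − £4,183.65 = £1,916.35. Plan pays £13,651 − £1,916.35 = £11,734.65.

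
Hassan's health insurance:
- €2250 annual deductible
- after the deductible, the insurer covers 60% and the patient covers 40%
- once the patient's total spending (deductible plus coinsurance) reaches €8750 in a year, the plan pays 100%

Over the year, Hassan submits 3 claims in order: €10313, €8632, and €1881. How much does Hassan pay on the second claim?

€3274.80

Claim 1 (€10313): €2250 finishes the deductible; €8063 goes to coinsurance; coinsurance €8063 × 40% = €3225.20. Patient owes €5475.20 (running OOP €5475.20).
Claim 2 (€8632): deductible already satisfied, so patient's share is 40% × €8632 = €3452.80. OOP would hit €8928 > €8750, so the cap limits the patient to €8750 − €5475.20 = €3274.80.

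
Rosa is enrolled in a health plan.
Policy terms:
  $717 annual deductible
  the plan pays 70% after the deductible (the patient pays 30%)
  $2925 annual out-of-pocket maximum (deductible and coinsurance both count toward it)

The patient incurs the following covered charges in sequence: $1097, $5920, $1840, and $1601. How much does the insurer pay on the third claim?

Claim 1 — $1097: deductible takes $717, $380 remains; patient's 30% is $114. Cost to patient: $831. OOP to date $831. Plan pays $1097 − $831 = $266.
Claim 2 — $5920: 30% coinsurance on $5920 = $1776. Patient owes $1776 (running OOP $2607). Plan pays $5920 − $1776 = $4144.
Claim 3 — $1840: 30% coinsurance on $1840 = $552. That would push OOP to $3159, over the $2925 cap, so patient pays $2925 − $2607 = $318. Insurer: $1840 − $318 = $1522.

$1522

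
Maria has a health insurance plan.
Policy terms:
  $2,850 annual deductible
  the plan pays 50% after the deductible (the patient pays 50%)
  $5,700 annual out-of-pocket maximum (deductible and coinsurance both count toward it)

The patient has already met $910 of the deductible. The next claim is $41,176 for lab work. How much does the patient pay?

Remaining deductible: $2,850 − $910 = $1,940.
That leaves $41,176 − $1,940 = $39,236 for coinsurance.
Patient's 50% share of $39,236 is $19,618.
Patient responsibility before any cap: $1,940 + $19,618 = $21,558.
That would bring total out-of-pocket to $22,468, past the $5,700 cap. The patient is capped at $5,700 − $910 = $4,790 on this claim.

$4,790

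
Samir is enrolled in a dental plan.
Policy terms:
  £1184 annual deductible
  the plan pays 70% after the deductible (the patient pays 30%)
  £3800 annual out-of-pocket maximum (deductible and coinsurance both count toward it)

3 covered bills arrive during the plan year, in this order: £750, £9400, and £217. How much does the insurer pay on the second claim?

£6350

Claim 1 (£750): all of it applies to the deductible. Cost to patient: £750. OOP to date £750. Plan pays £750 − £750 = £0.
Claim 2 (£9400): £434 to deductible, leaving £8966; coinsurance £8966 × 30% = £2689.80. Deductible plus coinsurance: £434 + £2689.80 = £3123.80. That would push OOP to £3873.80, over the £3800 cap, so patient pays £3800 − £750 = £3050. Insurer: £9400 − £3050 = £6350.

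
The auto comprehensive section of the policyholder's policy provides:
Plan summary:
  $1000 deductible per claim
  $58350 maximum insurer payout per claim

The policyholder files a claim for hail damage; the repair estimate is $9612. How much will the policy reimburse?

$8612

After the deductible, $9612 − $1000 = $8612 remains.
That's under the $58350 cap, so the insurer reimburses the full $8612.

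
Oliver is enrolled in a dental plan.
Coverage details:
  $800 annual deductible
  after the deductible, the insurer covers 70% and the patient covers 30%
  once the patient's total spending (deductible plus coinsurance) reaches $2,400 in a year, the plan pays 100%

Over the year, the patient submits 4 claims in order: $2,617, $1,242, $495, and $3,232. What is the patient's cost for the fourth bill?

$533.80

Claim 1 — $2,617: deductible takes $800, $1,817 remains; coinsurance $1,817 × 30% = $545.10. Patient pays $1,345.10; OOP now $1,345.10.
Claim 2 — $1,242: deductible already satisfied, so patient's share is 30% × $1,242 = $372.60. Cost to patient: $372.60. OOP to date $1,717.70.
Claim 3 — $495: deductible already satisfied, so patient's share is 30% × $495 = $148.50. Patient pays $148.50; OOP now $1,866.20.
Claim 4 — $3,232: deductible already satisfied, so patient's share is 30% × $3,232 = $969.60. Adding that to $1,866.20 gives $2,835.80, past the $2,400 cap; patient pays only $2,400 − $1,866.20 = $533.80.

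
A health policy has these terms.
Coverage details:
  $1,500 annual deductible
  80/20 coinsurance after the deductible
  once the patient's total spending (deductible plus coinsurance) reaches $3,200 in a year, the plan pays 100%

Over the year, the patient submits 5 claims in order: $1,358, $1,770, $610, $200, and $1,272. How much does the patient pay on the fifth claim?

Claim 1 — $1,358: entire amount goes to the deductible. Patient owes $1,358 (running OOP $1,358).
Claim 2 — $1,770: $142 finishes the deductible; $1,628 goes to coinsurance; 20% of $1,628 = $325.60. Patient owes $467.60 (running OOP $1,825.60).
Claim 3 — $610: 20% coinsurance on $610 = $122. Patient pays $122; OOP now $1,947.60.
Claim 4 — $200: deductible met; 20% of $200 = $40. Cost to patient: $40. OOP to date $1,987.60.
Claim 5 — $1,272: deductible already satisfied, so patient's share is 20% × $1,272 = $254.40. Cost to patient: $254.40. OOP to date $2,242.

$254.40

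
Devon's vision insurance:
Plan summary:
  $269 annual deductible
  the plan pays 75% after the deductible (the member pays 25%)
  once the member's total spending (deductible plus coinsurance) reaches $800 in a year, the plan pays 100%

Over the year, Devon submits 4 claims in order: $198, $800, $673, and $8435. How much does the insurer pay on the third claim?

$504.75

Claim 1 ($198): fully absorbed by the deductible. Cost to member: $198. OOP to date $198. Insurer: $198 − $198 = $0.
Claim 2 ($800): $71 finishes the deductible; $729 goes to coinsurance; coinsurance $729 × 25% = $182.25. Cost to member: $253.25. OOP to date $451.25. Insurer: $800 − $253.25 = $546.75.
Claim 3 ($673): deductible already satisfied, so member's share is 25% × $673 = $168.25. Member pays $168.25; OOP now $619.50. Insurer: $673 − $168.25 = $504.75.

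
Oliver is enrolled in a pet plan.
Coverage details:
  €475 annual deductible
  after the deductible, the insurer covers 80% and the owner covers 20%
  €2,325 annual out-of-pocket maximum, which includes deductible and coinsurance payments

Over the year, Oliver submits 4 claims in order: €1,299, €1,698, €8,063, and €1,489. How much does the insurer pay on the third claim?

€6,717.40

Bill 1, €1,299: €475 to deductible, leaving €824; 20% of €824 = €164.80. Owner owes €639.80 (running OOP €639.80). Plan pays €1,299 − €639.80 = €659.20.
Bill 2, €1,698: deductible already satisfied, so owner's share is 20% × €1,698 = €339.60. Owner owes €339.60 (running OOP €979.40). Plan pays €1,698 − €339.60 = €1,358.40.
Bill 3, €8,063: deductible met; 20% of €8,063 = €1,612.60. Adding that to €979.40 gives €2,592, past the €2,325 cap; owner pays only €2,325 − €979.40 = €1,345.60. Insurer: €8,063 − €1,345.60 = €6,717.40.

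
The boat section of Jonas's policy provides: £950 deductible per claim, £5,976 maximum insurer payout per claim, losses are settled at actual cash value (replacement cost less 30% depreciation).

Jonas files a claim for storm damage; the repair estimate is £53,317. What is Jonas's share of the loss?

Actual cash value after 30% depreciation: £53,317 × 70% = £37,321.90.
Less the £950 deductible: £37,321.90 − £950 = £36,371.90.
Since £36,371.90 > £5,976, the payout is capped at £5,976.
Owner's share is the uncovered remainder: £53,317 − £5,976 = £47,341.

£47,341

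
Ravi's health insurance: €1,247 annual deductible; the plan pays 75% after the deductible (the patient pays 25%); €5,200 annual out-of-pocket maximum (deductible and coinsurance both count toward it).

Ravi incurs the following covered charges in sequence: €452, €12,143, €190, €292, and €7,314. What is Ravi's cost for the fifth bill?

€995.50

Bill 1, €452: all of it applies to the deductible. Patient owes €452 (running OOP €452).
Bill 2, €12,143: deductible takes €795, €11,348 remains; 25% of €11,348 = €2,837. Cost to patient: €3,632. OOP to date €4,084.
Bill 3, €190: deductible met; 25% of €190 = €47.50. Patient pays €47.50; OOP now €4,131.50.
Bill 4, €292: deductible met; 25% of €292 = €73. Cost to patient: €73. OOP to date €4,204.50.
Bill 5, €7,314: 25% coinsurance on €7,314 = €1,828.50. That would push OOP to €6,033, over the €5,200 cap, so patient pays €5,200 − €4,204.50 = €995.50.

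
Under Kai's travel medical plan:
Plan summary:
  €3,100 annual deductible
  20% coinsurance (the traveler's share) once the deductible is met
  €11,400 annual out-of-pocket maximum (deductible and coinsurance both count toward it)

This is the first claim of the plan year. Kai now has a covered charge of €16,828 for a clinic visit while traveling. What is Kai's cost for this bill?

Deductible not yet touched, so the first €3,100 of the bill goes to the deductible.
That leaves €16,828 − €3,100 = €13,728 for coinsurance.
20% of €13,728 = €2,745.60 falls to the traveler.
So the traveler owes €3,100 + €2,745.60 = €5,845.60 before any cap.
Cumulative spending €0 + €5,845.60 = €5,845.60 stays under the €11,400 maximum.

€5,845.60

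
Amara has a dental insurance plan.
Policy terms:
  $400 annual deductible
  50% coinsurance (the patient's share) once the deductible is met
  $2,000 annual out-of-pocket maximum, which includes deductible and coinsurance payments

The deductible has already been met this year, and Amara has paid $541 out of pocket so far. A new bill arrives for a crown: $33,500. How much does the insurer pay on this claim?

$32,041

The deductible is already satisfied, so the full bill goes to coinsurance.
Coinsurance: $33,500 × 50% = $16,750.
Year-to-date out-of-pocket would reach $541 + $16,750 = $17,291, above the $2,000 maximum, so the patient pays only $2,000 − $541 = $1,459.
The insurer covers the remainder: $33,500 − $1,459 = $32,041.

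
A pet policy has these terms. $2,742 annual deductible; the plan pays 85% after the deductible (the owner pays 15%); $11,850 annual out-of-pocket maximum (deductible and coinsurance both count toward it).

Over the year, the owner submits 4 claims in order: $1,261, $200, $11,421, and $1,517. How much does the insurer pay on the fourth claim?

$1,289.45

Claim 1 — $1,261: all of it applies to the deductible. Owner pays $1,261; OOP now $1,261. Plan pays $1,261 − $1,261 = $0.
Claim 2 — $200: entire amount goes to the deductible. Cost to owner: $200. OOP to date $1,461. Insurer: $200 − $200 = $0.
Claim 3 — $11,421: $1,281 finishes the deductible; $10,140 goes to coinsurance; 15% of $10,140 = $1,521. Owner owes $2,802 (running OOP $4,263). Plan pays $11,421 − $2,802 = $8,619.
Claim 4 — $1,517: deductible already satisfied, so owner's share is 15% × $1,517 = $227.55. Cost to owner: $227.55. OOP to date $4,490.55. Plan pays $1,517 − $227.55 = $1,289.45.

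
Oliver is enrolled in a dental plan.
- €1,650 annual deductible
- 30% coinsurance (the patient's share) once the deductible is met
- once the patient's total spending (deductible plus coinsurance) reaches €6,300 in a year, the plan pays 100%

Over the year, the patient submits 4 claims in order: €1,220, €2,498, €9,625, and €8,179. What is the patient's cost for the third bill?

€2,887.50

Claim 1 (€1,220): all of it applies to the deductible. Cost to patient: €1,220. OOP to date €1,220.
Claim 2 (€2,498): deductible takes €430, €2,068 remains; 30% of €2,068 = €620.40. Patient owes €1,050.40 (running OOP €2,270.40).
Claim 3 (€9,625): deductible met; 30% of €9,625 = €2,887.50. Patient owes €2,887.50 (running OOP €5,157.90).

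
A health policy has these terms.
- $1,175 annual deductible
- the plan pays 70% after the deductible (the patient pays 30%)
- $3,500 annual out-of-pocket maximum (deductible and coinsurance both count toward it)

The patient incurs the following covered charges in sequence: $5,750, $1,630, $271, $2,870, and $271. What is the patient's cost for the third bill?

$81.30

Bill 1, $5,750: $1,175 to deductible, leaving $4,575; coinsurance $4,575 × 30% = $1,372.50. Cost to patient: $2,547.50. OOP to date $2,547.50.
Bill 2, $1,630: 30% coinsurance on $1,630 = $489. Patient pays $489; OOP now $3,036.50.
Bill 3, $271: 30% coinsurance on $271 = $81.30. Cost to patient: $81.30. OOP to date $3,117.80.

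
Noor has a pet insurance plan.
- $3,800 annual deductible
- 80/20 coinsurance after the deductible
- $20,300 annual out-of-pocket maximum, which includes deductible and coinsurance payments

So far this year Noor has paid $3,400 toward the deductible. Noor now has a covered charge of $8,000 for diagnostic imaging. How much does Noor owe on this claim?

$1,920

Deductible still to meet: $3,800 − $3,400 = $400.
The remaining $7,600 (= $8,000 − $400) moves to coinsurance.
20% of $7,600 = $1,520 falls to the owner.
That puts the owner's cost at $400 + $1,520 = $1,920 before any cap.
Year-to-date out-of-pocket becomes $3,400 + $1,920 = $5,320, still under the $20,300 maximum, so no cap applies.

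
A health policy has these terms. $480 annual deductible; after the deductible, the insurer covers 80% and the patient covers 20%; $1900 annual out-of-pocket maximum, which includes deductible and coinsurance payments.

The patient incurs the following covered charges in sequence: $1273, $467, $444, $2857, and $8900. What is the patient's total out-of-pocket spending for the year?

Claim 1 — $1273: $480 finishes the deductible; $793 goes to coinsurance; 20% of $793 = $158.60. Cost to patient: $638.60. OOP to date $638.60.
Claim 2 — $467: deductible already satisfied, so patient's share is 20% × $467 = $93.40. Patient owes $93.40 (running OOP $732).
Claim 3 — $444: deductible already satisfied, so patient's share is 20% × $444 = $88.80. Patient owes $88.80 (running OOP $820.80).
Claim 4 — $2857: deductible met; 20% of $2857 = $571.40. Patient pays $571.40; OOP now $1392.20.
Claim 5 — $8900: deductible met; 20% of $8900 = $1780. Adding that to $1392.20 gives $3172.20, past the $1900 cap; patient pays only $1900 − $1392.20 = $507.80.
Summing the patient's payments: $638.60 + $93.40 + $88.80 + $571.40 + $507.80 = $1900.

$1900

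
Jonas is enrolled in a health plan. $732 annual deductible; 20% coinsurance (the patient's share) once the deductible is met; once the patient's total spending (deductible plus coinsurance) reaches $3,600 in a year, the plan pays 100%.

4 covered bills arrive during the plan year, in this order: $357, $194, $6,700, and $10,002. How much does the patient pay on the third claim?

$1,484.80

Claim 1 ($357): entire amount goes to the deductible. Patient owes $357 (running OOP $357).
Claim 2 ($194): entire amount goes to the deductible. Patient pays $194; OOP now $551.
Claim 3 ($6,700): $181 finishes the deductible; $6,519 goes to coinsurance; coinsurance $6,519 × 20% = $1,303.80. Patient pays $1,484.80; OOP now $2,035.80.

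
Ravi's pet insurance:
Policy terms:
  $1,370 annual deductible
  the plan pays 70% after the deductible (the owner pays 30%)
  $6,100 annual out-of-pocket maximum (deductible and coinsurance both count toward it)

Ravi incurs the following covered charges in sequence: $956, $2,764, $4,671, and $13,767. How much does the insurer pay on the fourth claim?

Bill 1, $956: fully absorbed by the deductible. Owner owes $956 (running OOP $956). Insurer: $956 − $956 = $0.
Bill 2, $2,764: deductible takes $414, $2,350 remains; owner's 30% is $705. Owner pays $1,119; OOP now $2,075. Insurer: $2,764 − $1,119 = $1,645.
Bill 3, $4,671: deductible met; 30% of $4,671 = $1,401.30. Owner owes $1,401.30 (running OOP $3,476.30). Plan pays $4,671 − $1,401.30 = $3,269.70.
Bill 4, $13,767: deductible met; 30% of $13,767 = $4,130.10. Adding that to $3,476.30 gives $7,606.40, past the $6,100 cap; owner pays only $6,100 − $3,476.30 = $2,623.70. Insurer: $13,767 − $2,623.70 = $11,143.30.

$11,143.30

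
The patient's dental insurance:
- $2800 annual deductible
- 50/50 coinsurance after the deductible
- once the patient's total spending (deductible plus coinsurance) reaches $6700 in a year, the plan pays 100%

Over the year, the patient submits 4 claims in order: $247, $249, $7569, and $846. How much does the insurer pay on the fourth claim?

Bill 1, $247: fully absorbed by the deductible. Patient owes $247 (running OOP $247). Plan pays $247 − $247 = $0.
Bill 2, $249: all of it applies to the deductible. Cost to patient: $249. OOP to date $496. Plan pays $249 − $249 = $0.
Bill 3, $7569: $2304 finishes the deductible; $5265 goes to coinsurance; coinsurance $5265 × 50% = $2632.50. Patient pays $4936.50; OOP now $5432.50. Plan pays $7569 − $4936.50 = $2632.50.
Bill 4, $846: 50% coinsurance on $846 = $423. Cost to patient: $423. OOP to date $5855.50. Plan pays $846 − $423 = $423.

$423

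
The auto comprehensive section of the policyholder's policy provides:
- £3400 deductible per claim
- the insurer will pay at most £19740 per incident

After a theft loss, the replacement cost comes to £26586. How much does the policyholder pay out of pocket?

£6846

After the deductible, £26586 − £3400 = £23186 remains.
Since £23186 > £19740, the payout is capped at £19740.
The policyholder bears the rest of the original loss: £26586 − £19740 = £6846.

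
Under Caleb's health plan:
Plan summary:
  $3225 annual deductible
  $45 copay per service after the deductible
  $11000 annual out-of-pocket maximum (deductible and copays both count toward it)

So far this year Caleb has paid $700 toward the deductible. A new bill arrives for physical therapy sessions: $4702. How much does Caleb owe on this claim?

$2570

$700 of the $3225 deductible is already met, leaving $2525.
That leaves $4702 − $2525 = $2177 for the copay.
Copay on this service: $45.
That puts the patient's cost at $2525 + $45 = $2570 before any cap.
Year-to-date out-of-pocket becomes $700 + $2570 = $3270, still under the $11000 maximum, so no cap applies.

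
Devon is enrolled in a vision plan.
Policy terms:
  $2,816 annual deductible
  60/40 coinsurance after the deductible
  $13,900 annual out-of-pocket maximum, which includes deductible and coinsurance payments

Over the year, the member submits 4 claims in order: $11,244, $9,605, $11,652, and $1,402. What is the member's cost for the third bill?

#1 ($11,244): $2,816 finishes the deductible; $8,428 goes to coinsurance; coinsurance $8,428 × 40% = $3,371.20. Member owes $6,187.20 (running OOP $6,187.20).
#2 ($9,605): deductible met; 40% of $9,605 = $3,842. Member owes $3,842 (running OOP $10,029.20).
#3 ($11,652): deductible met; 40% of $11,652 = $4,660.80. OOP would hit $14,690 > $13,900, so the cap limits the member to $13,900 − $10,029.20 = $3,870.80.

$3,870.80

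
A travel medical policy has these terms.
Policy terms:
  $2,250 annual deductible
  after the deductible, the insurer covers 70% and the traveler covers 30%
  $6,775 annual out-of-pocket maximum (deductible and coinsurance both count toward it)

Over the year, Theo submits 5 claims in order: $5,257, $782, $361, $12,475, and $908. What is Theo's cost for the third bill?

$108.30

#1 ($5,257): deductible takes $2,250, $3,007 remains; coinsurance $3,007 × 30% = $902.10. Traveler owes $3,152.10 (running OOP $3,152.10).
#2 ($782): 30% coinsurance on $782 = $234.60. Cost to traveler: $234.60. OOP to date $3,386.70.
#3 ($361): deductible already satisfied, so traveler's share is 30% × $361 = $108.30. Traveler owes $108.30 (running OOP $3,495).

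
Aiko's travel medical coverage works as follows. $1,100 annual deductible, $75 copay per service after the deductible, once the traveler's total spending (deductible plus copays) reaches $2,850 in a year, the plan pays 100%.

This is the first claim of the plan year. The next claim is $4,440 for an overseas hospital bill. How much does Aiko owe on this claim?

Nothing has been paid toward the $1,100 deductible, so the first $1,100 of this charge is applied there.
That leaves $4,440 − $1,100 = $3,340 for the copay.
Copay on this service: $75.
So the traveler owes $1,100 + $75 = $1,175 before any cap.
Year-to-date out-of-pocket becomes $0 + $1,175 = $1,175, still under the $2,850 maximum, so no cap applies.

$1,175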